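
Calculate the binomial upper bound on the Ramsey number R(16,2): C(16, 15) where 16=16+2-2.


R(16,2) <= C(16+2-2, 16-1) = C(16, 15)
C(16, 15) = 16! / (15! * 1!)
= 16

16


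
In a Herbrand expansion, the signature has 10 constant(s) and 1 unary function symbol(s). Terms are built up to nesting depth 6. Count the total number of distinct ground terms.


Herbrand terms by depth:
Depth 0: 10 constants
Depth 1: 10 new terms (running total: 20)
Depth 2: 10 new terms (running total: 30)
Depth 3: 10 new terms (running total: 40)
Depth 4: 10 new terms (running total: 50)
Depth 5: 10 new terms (running total: 60)
Depth 6: 10 new terms (running total: 70)
Total distinct ground terms = 70

70


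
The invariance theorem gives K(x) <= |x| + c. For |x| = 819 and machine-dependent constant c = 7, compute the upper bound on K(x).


K(x) <= |x| + c = 819 + 7 = 826

826


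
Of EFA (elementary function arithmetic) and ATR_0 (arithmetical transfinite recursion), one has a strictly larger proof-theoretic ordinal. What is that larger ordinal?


Proof-theoretic ordinal of EFA (elementary function arithmetic): omega^3
Proof-theoretic ordinal of ATR_0 (arithmetical transfinite recursion): Gamma_0
Comparing: omega^3 < Gamma_0.
The larger ordinal is Gamma_0 (from ATR_0 (arithmetical transfinite recursion)).

Gamma_0


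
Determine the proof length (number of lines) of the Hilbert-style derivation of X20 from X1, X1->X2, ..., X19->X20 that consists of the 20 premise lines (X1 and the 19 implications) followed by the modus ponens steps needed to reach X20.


We have 20 premise lines: X1 and 19 implications.
Each implication is detached once by MP, giving 19 MP lines.
20 premise lines + 19 MP lines = 39 total lines.

39


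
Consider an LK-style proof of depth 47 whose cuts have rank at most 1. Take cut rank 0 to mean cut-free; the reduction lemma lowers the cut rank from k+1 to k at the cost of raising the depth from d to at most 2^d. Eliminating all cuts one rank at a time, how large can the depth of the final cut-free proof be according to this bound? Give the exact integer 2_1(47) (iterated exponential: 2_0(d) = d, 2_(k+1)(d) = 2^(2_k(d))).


Each rank reduction sends depth d to at most 2^d; cut rank r needs r reductions.
2_0(47) = 47
2_1(47) = 2^47 = 140737488355328
Cut-free depth bound = 140737488355328

140737488355328


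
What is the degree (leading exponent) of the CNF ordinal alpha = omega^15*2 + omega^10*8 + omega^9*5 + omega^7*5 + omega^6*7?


CNF: omega^15*2 + omega^10*8 + omega^9*5 + omega^7*5 + omega^6*7
The leading term is omega^15*2, which has exponent 15.

15


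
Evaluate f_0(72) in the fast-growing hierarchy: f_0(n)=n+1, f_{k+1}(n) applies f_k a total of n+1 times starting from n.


f_0(72) = 72 + 1 = 73

73


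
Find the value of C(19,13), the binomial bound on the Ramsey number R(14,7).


R(14,7) <= C(14+7-2, 14-1) = C(19, 13)
C(19, 13) = 19! / (13! * 6!)
= 27132

27132


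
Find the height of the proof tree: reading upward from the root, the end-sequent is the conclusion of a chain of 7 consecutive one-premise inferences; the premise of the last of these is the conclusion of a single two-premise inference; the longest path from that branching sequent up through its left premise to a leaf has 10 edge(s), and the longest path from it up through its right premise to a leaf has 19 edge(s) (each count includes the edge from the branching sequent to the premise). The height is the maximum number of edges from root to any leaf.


Longest path through the left premise: 10 edges (measured from the branching sequent)
Longest path through the right premise: 19 edges
Height of the subtree rooted at the branching sequent: max(10, 19) = 19
The branching sequent sits 7 edges above the root (the chain of one-premise inferences), so height = 19 + 7 = 26

26


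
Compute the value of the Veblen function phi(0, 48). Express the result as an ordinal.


phi(0, 48):
phi(0, beta) = omega^beta by definition.
phi(0, 48) = omega^48

omega^48


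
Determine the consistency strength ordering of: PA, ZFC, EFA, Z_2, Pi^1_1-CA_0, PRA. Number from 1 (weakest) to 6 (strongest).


Ordering by consistency strength:
1. EFA
2. PRA
3. PA
4. Pi^1_1-CA_0
5. Z_2
6. ZFC


PA=3, ZFC=6, EFA=1, Z_2=5, Pi^1_1-CA_0=4, PRA=2


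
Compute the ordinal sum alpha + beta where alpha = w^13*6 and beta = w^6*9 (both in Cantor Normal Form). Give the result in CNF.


Ordinal addition w^13*6 + w^6*9:
Leading exponent of alpha (13) > leading exponent of beta (6).
Since alpha's term has higher exponent than beta's leading term,
the sum is simply alpha followed by beta.
Result = w^13*6 + w^6*9

w^13*6 + w^6*9


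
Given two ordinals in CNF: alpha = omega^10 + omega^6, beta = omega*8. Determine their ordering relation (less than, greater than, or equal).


Compare term by term from highest exponent:
alpha = omega^10 + omega^6
beta = omega*8
Term 1: alpha has omega^10*1, beta has omega^1*8
Term 2: alpha has omega^6*1, beta has omega^0*0
Result: alpha > beta

alpha > beta


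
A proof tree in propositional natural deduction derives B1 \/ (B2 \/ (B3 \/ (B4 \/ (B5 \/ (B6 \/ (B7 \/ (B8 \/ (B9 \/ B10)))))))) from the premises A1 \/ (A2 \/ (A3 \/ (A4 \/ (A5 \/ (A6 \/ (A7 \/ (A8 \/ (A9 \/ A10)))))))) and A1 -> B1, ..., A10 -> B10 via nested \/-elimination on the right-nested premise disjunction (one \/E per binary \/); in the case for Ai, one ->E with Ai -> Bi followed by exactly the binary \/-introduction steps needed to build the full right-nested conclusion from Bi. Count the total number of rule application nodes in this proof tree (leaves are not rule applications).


Constructive dilemma with 10 branches, all disjunctions right-nested:
- \/E: the premise has 9 binary \/, each eliminated once: 9 nodes.
- ->E: one per case (Ai with Ai -> Bi gives Bi): 10 nodes.
- \/I: in case i < n, Bi needs 1 step to form Bi \/ (B(i+1) \/ ...) and then i-1 steps to prepend B(i-1), ..., B1, i.e. i steps; in case i = n, B10 needs 9 prepend steps.
  \/I total = (1 + 2 + ... + 9) + 9 = 45 + 9 = 54 nodes.
Total = 9 + 10 + 54 = 73

73


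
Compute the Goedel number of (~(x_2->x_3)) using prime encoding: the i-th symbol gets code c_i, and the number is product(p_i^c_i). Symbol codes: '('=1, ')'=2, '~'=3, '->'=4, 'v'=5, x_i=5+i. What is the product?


Formula: (~(x_2->x_3))
Symbol codes: [1, 3, 1, 7, 4, 8, 2, 2]
Primes: [2, 3, 5, 7, 11, 13, 17, 19]
p_1^1 = 2^1 = 2
p_2^3 = 3^3 = 27
p_3^1 = 5^1 = 5
p_4^7 = 7^7 = 823543
p_5^4 = 11^4 = 14641
p_6^8 = 13^8 = 815730721
p_7^2 = 17^2 = 289
p_8^2 = 19^2 = 361
Product = 277059246018205980694455090

277059246018205980694455090


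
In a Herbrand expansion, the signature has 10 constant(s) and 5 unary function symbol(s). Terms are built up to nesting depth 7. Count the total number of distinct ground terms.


Herbrand terms by depth:
Depth 0: 10 constants
Depth 1: 50 new terms (running total: 60)
Depth 2: 250 new terms (running total: 310)
Depth 3: 1250 new terms (running total: 1560)
Depth 4: 6250 new terms (running total: 7810)
Depth 5: 31250 new terms (running total: 39060)
Depth 6: 156250 new terms (running total: 195310)
Depth 7: 781250 new terms (running total: 976560)
Total distinct ground terms = 976560

976560


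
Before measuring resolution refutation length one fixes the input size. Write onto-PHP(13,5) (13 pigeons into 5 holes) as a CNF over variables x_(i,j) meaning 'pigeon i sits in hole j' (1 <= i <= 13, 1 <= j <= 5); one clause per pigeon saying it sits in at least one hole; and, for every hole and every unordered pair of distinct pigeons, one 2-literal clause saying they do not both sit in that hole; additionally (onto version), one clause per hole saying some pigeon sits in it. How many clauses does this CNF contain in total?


onto-PHP(13,5): 13 pigeons, 5 holes, 13*5 = 65 variables.
- pigeon clauses: one per pigeon -> 13 clauses
- hole clauses: 5 holes * C(13,2) = 5 * 78 -> 390 clauses
- onto clauses: one per hole -> 5 clauses
Total clauses = 13 + 390 + 5 = 408

408


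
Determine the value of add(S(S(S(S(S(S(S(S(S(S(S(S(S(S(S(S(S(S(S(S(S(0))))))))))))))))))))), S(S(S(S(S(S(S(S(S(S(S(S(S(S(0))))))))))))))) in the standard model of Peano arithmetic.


add(S^21(0), S^14(0)):
S^21(0) = 21
S^14(0) = 14
21 + 14 = 35

35


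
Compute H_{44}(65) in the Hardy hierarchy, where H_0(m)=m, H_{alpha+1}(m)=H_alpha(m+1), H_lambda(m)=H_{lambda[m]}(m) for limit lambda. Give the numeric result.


H_44(65):
For finite ordinals k, H_k(n) = n + k (each successor step adds 1).
H_44(65) = 65 + 44 = 109

109


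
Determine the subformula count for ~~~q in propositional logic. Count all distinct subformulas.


Formula: ~~~q
Subformulas found:
  1. q
  2. ~q
  3. ~~q
  4. ~~~q
Total distinct subformulas = 4

4


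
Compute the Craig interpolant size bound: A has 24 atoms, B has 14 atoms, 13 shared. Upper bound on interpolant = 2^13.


Shared atoms = 13
Craig interpolant size bound = 2^13
= 8192

8192


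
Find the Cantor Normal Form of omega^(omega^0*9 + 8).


omega^(omega^0*9 + 8):
omega^0 = 1, so the exponent is 9 + 8 = 17 (finite ordinal addition).
Result = omega^17, already a single CNF term.

omega^17


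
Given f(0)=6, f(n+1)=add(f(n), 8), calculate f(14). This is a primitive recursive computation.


f(0) = 6
f(1) = add(f(0), 8) = add(6, 8) = 14
f(2) = add(f(1), 8) = add(14, 8) = 22
f(3) = add(f(2), 8) = add(22, 8) = 30
f(4) = add(f(3), 8) = add(30, 8) = 38
f(5) = add(f(4), 8) = add(38, 8) = 46
f(6) = add(f(5), 8) = add(46, 8) = 54
f(7) = add(f(6), 8) = add(54, 8) = 62
f(8) = add(f(7), 8) = add(62, 8) = 70
f(9) = add(f(8), 8) = add(70, 8) = 78
f(10) = add(f(9), 8) = add(78, 8) = 86
f(11) = add(f(10), 8) = add(86, 8) = 94
f(12) = add(f(11), 8) = add(94, 8) = 102
f(13) = add(f(12), 8) = add(102, 8) = 110
f(14) = add(f(13), 8) = add(110, 8) = 118


118


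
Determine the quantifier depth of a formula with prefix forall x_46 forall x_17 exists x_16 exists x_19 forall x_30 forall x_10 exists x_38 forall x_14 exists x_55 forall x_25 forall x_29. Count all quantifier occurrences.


Quantifier prefix has 11 quantifier symbols.
Quantifier depth = 11

11


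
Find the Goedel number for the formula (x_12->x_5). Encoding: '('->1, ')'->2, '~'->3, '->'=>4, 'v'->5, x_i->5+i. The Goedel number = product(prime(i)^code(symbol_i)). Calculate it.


Formula: (x_12->x_5)
Symbol codes: [1, 17, 4, 10, 2]
Primes: [2, 3, 5, 7, 11]
p_1^1 = 2^1 = 2
p_2^17 = 3^17 = 129140163
p_3^4 = 5^4 = 625
p_4^10 = 7^10 = 282475249
p_5^2 = 11^2 = 121
Product = 5517433579522995033750

5517433579522995033750


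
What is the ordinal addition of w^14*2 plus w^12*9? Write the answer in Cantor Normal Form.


Ordinal addition w^14*2 + w^12*9:
Leading exponent of alpha (14) > leading exponent of beta (12).
Since alpha's term has higher exponent than beta's leading term,
the sum is simply alpha followed by beta.
Result = w^14*2 + w^12*9

w^14*2 + w^12*9


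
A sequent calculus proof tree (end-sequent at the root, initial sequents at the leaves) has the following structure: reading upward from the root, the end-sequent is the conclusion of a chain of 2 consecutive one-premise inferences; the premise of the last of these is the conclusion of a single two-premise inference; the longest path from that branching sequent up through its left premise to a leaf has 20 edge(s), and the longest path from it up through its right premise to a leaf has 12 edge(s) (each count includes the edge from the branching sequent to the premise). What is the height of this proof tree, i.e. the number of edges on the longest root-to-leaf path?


Longest path through the left premise: 20 edges (measured from the branching sequent)
Longest path through the right premise: 12 edges
Height of the subtree rooted at the branching sequent: max(20, 12) = 20
The branching sequent sits 2 edges above the root (the chain of one-premise inferences), so height = 20 + 2 = 22

22


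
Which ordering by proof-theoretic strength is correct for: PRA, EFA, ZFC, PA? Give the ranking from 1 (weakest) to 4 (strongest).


Ordering by consistency strength:
1. EFA
2. PRA
3. PA
4. ZFC


PRA=2, EFA=1, ZFC=4, PA=3


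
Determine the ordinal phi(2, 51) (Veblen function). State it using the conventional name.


phi(2, 51):
phi(2, beta) = zeta_beta (the beta-th zeta number, fixed point of epsilon).
phi(2, 51) = zeta_51

zeta_51


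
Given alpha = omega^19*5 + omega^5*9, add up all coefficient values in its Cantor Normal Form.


CNF: omega^19*5 + omega^5*9
Coefficients: 5 + 9 = 14

14


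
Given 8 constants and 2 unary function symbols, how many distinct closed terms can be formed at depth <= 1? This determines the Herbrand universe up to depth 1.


Herbrand terms by depth:
Depth 0: 8 constants
Depth 1: 16 new terms (running total: 24)
Total distinct ground terms = 24

24


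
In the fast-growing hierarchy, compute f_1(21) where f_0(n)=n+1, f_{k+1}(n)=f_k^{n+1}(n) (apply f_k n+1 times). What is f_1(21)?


f_1(21) = f_0^22(21)
f_0 adds 1 each time, applied 22 times.
f_1(21) = 21 + 22 = 43

43


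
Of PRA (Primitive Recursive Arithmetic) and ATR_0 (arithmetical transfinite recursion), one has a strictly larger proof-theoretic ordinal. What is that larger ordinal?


Proof-theoretic ordinal of PRA (Primitive Recursive Arithmetic): omega^omega
Proof-theoretic ordinal of ATR_0 (arithmetical transfinite recursion): Gamma_0
Comparing: omega^omega < Gamma_0.
The larger ordinal is Gamma_0 (from ATR_0 (arithmetical transfinite recursion)).

Gamma_0


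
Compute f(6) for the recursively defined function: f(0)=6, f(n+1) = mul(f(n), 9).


f(0) = 6
f(1) = mul(f(0), 9) = mul(6, 9) = 54
f(2) = mul(f(1), 9) = mul(54, 9) = 486
f(3) = mul(f(2), 9) = mul(486, 9) = 4374
f(4) = mul(f(3), 9) = mul(4374, 9) = 39366
f(5) = mul(f(4), 9) = mul(39366, 9) = 354294
f(6) = mul(f(5), 9) = mul(354294, 9) = 3188646


3188646


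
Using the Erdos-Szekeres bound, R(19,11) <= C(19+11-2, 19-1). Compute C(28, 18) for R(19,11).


R(19,11) <= C(19+11-2, 19-1) = C(28, 18)
C(28, 18) = 28! / (18! * 10!)
= 13123110

13123110


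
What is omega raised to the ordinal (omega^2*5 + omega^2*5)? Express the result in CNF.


omega^(omega^2*5 + omega^2*5):
Both terms of the exponent have the same exponent 2, so they merge: omega^2*5 + omega^2*5 = omega^2*(5+5) = omega^2*10.
omega raised to a CNF ordinal is a single CNF term: Result = omega^(omega^2*10)

omega^(omega^2*10)


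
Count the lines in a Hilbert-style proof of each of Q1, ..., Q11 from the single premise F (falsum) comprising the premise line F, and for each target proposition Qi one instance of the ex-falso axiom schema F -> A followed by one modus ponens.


Ex falso, line by line:
- 1 premise line (F)
- 11 targets, each needing 1 axiom instance (F -> Qi) + 1 MP = 2 lines: 2 * 11 = 22
Total = 1 + 22 = 23 lines.

23


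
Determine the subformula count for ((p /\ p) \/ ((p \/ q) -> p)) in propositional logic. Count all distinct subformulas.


Formula: ((p /\ p) \/ ((p \/ q) -> p))
Subformulas found:
  1. q
  2. p
  3. (p \/ q)
  4. (p /\ p)
  5. ((p \/ q) -> p)
  6. ((p /\ p) \/ ((p \/ q) -> p))
Total distinct subformulas = 6

6


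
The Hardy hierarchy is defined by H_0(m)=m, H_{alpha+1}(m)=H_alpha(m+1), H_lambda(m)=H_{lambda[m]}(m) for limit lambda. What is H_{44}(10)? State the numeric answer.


H_44(10):
For finite ordinals k, H_k(n) = n + k (each successor step adds 1).
H_44(10) = 10 + 44 = 54

54


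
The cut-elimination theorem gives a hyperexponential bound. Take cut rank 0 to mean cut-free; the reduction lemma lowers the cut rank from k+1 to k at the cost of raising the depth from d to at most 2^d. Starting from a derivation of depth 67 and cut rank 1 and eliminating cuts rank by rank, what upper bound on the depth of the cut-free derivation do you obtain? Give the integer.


Each rank reduction sends depth d to at most 2^d; cut rank r needs r reductions.
2_0(67) = 67
2_1(67) = 2^67 = 147573952589676412928
Cut-free depth bound = 147573952589676412928

147573952589676412928


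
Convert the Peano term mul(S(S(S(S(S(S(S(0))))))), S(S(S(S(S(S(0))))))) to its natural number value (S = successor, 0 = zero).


mul(S^7(0), S^6(0)):
S^7(0) = 7
S^6(0) = 6
7 * 6 = 42

42


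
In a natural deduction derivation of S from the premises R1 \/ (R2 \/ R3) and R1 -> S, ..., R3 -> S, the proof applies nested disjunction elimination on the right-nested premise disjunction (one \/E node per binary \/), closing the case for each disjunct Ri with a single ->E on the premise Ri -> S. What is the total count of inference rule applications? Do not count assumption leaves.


The premise R1 \/ (R2 \/ R3) contains 3 disjuncts, hence 2 binary \/ connectives.
- Each binary \/ is eliminated once: 2 \/E nodes.
- Each of the 3 cases Ri derives S by one ->E with Ri -> S: 3 ->E nodes.
Total = 2 + 3 = 5

5


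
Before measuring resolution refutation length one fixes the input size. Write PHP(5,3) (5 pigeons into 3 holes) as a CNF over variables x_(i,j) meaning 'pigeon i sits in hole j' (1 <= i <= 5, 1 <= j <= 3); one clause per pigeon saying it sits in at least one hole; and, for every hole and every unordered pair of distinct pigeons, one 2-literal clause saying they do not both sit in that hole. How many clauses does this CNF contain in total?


PHP(5,3): 5 pigeons, 3 holes, 5*3 = 15 variables.
- pigeon clauses: one per pigeon -> 5 clauses
- hole clauses: 3 holes * C(5,2) = 3 * 10 -> 30 clauses
Total clauses = 5 + 30 = 35

35


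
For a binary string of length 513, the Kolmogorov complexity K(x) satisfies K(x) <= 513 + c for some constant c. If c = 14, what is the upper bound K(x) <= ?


K(x) <= |x| + c = 513 + 14 = 527

527


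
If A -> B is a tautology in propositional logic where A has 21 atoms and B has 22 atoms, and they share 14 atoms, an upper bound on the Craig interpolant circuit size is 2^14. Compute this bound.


Shared atoms = 14
Craig interpolant size bound = 2^14
= 16384

16384


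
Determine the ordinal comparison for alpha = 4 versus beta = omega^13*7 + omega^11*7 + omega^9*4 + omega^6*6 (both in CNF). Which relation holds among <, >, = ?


Compare term by term from highest exponent:
alpha = 4
beta = omega^13*7 + omega^11*7 + omega^9*4 + omega^6*6
Term 1: alpha has omega^0*4, beta has omega^13*7
Term 2: alpha has omega^0*0, beta has omega^11*7
Term 3: alpha has omega^0*0, beta has omega^9*4
Term 4: alpha has omega^0*0, beta has omega^6*6
Result: alpha < beta

alpha < beta


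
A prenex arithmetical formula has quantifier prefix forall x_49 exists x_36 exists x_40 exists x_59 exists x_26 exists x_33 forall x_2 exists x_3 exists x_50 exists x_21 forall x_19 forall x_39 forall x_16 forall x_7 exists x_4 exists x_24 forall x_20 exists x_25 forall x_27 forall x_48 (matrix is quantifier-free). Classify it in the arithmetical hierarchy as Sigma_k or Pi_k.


Leading quantifier is forall, so the class is Pi.
Number of quantifier blocks = alternations + 1 = 8 + 1 = 9.
Classification: Pi_9

Pi_9


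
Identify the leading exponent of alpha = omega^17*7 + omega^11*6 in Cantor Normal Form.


CNF: omega^17*7 + omega^11*6
The leading term is omega^17*7, which has exponent 17.

17


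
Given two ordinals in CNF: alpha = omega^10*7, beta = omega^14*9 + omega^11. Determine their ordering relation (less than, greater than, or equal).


Compare term by term from highest exponent:
alpha = omega^10*7
beta = omega^14*9 + omega^11
Term 1: alpha has omega^10*7, beta has omega^14*9
Term 2: alpha has omega^0*0, beta has omega^11*1
Result: alpha < beta

alpha < beta


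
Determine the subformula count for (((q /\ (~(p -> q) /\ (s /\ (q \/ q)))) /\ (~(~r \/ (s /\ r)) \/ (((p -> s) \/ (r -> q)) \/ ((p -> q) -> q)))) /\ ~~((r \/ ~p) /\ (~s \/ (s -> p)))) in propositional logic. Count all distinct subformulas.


Formula: (((q /\ (~(p -> q) /\ (s /\ (q \/ q)))) /\ (~(~r \/ (s /\ r)) \/ (((p -> s) \/ (r -> q)) \/ ((p -> q) -> q)))) /\ ~~((r \/ ~p) /\ (~s \/ (s -> p))))
Subformulas found:
  1. r
  2. q
  3. s
  4. p
  5. ~p
  6. ~r
  7. ~s
  8. (p -> s)
  9. (r -> q)
  10. (s /\ r)
  11. (s -> p)
  12. (p -> q)
  13. (q \/ q)
  14. (r \/ ~p)
  15. ~(p -> q)
  16. ((p -> q) -> q)
  17. (s /\ (q \/ q))
  18. (~s \/ (s -> p))
  19. (~r \/ (s /\ r))
  20. ~(~r \/ (s /\ r))
  21. ((p -> s) \/ (r -> q))
  22. (~(p -> q) /\ (s /\ (q \/ q)))
  23. ((r \/ ~p) /\ (~s \/ (s -> p)))
  24. ~((r \/ ~p) /\ (~s \/ (s -> p)))
  25. ~~((r \/ ~p) /\ (~s \/ (s -> p)))
  26. (q /\ (~(p -> q) /\ (s /\ (q \/ q))))
  27. (((p -> s) \/ (r -> q)) \/ ((p -> q) -> q))
  28. (~(~r \/ (s /\ r)) \/ (((p -> s) \/ (r -> q)) \/ ((p -> q) -> q)))
  29. ((q /\ (~(p -> q) /\ (s /\ (q \/ q)))) /\ (~(~r \/ (s /\ r)) \/ (((p -> s) \/ (r -> q)) \/ ((p -> q) -> q))))
  30. (((q /\ (~(p -> q) /\ (s /\ (q \/ q)))) /\ (~(~r \/ (s /\ r)) \/ (((p -> s) \/ (r -> q)) \/ ((p -> q) -> q)))) /\ ~~((r \/ ~p) /\ (~s \/ (s -> p))))
Total distinct subformulas = 30

30


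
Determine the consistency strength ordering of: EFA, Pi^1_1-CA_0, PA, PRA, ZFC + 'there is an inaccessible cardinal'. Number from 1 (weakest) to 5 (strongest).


Ordering by consistency strength:
1. EFA
2. PRA
3. PA
4. Pi^1_1-CA_0
5. ZFC + 'there is an inaccessible cardinal'


EFA=1, Pi^1_1-CA_0=4, PA=3, PRA=2, ZFC + 'there is an inaccessible cardinal'=5


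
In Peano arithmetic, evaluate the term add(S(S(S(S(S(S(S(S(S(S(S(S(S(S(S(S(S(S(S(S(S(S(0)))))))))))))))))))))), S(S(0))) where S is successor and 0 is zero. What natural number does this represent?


add(S^22(0), S^2(0)):
S^22(0) = 22
S^2(0) = 2
22 + 2 = 24

24


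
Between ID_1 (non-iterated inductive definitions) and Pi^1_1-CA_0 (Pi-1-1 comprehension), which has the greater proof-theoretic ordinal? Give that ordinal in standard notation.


Proof-theoretic ordinal of ID_1 (non-iterated inductive definitions): psi_0(epsilon_{Omega+1})
Proof-theoretic ordinal of Pi^1_1-CA_0 (Pi-1-1 comprehension): psi_0(Omega_omega)
Comparing: psi_0(epsilon_{Omega+1}) < psi_0(Omega_omega).
The larger ordinal is psi_0(Omega_omega) (from Pi^1_1-CA_0 (Pi-1-1 comprehension)).

psi_0(Omega_omega)


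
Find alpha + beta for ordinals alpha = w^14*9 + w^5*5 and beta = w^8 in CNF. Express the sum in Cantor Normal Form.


Ordinal addition (w^14*9 + w^5*5) + w^8:
alpha's leading term has exponent 14 > beta's exponent 8, so it survives.
alpha's tail term has exponent 5 < beta's exponent 8, so it is absorbed by beta.
In ordinal addition, any term followed by a strictly larger-exponent term is absorbed.
Result = w^14*9 + w^8

w^14*9 + w^8


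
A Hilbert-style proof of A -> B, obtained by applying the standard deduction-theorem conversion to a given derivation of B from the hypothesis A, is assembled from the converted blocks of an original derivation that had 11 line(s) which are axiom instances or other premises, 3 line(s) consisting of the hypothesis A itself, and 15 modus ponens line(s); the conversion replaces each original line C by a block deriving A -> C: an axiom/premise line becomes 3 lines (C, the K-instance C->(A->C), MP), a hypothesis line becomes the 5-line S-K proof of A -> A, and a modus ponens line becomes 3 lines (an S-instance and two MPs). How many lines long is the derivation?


Deduction-theorem conversion, block by block:
- 11 axiom/premise lines -> 3 lines each = 33
- 3 hypothesis lines -> 5 lines each (identity proof A->A) = 15
- 15 MP lines -> 3 lines each (S-instance, MP, MP) = 45
Total = 33 + 15 + 45 = 93 lines.

93


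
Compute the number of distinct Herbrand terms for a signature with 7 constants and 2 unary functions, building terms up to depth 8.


Herbrand terms by depth:
Depth 0: 7 constants
Depth 1: 14 new terms (running total: 21)
Depth 2: 28 new terms (running total: 49)
Depth 3: 56 new terms (running total: 105)
Depth 4: 112 new terms (running total: 217)
Depth 5: 224 new terms (running total: 441)
Depth 6: 448 new terms (running total: 889)
Depth 7: 896 new terms (running total: 1785)
Depth 8: 1792 new terms (running total: 3577)
Total distinct ground terms = 3577

3577


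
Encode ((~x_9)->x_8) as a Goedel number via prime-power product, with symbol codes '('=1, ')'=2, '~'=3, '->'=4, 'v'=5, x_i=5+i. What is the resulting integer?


Formula: ((~x_9)->x_8)
Symbol codes: [1, 1, 3, 14, 2, 4, 13, 2]
Primes: [2, 3, 5, 7, 11, 13, 17, 19]
p_1^1 = 2^1 = 2
p_2^1 = 3^1 = 3
p_3^3 = 5^3 = 125
p_4^14 = 7^14 = 678223072849
p_5^2 = 11^2 = 121
p_6^4 = 13^4 = 28561
p_7^13 = 17^13 = 9904578032905937
p_8^2 = 19^2 = 361
Product = 6285441417343755882280460747127550524750

6285441417343755882280460747127550524750


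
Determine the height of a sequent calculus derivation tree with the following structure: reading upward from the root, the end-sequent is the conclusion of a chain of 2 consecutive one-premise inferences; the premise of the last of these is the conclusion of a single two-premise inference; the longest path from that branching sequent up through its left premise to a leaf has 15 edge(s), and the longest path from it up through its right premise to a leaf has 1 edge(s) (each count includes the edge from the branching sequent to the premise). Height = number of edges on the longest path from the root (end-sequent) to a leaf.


Longest path through the left premise: 15 edges (measured from the branching sequent)
Longest path through the right premise: 1 edges
Height of the subtree rooted at the branching sequent: max(15, 1) = 15
The branching sequent sits 2 edges above the root (the chain of one-premise inferences), so height = 15 + 2 = 17

17


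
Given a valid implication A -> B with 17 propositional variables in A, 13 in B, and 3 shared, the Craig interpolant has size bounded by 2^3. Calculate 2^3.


Shared atoms = 3
Craig interpolant size bound = 2^3
= 8

8


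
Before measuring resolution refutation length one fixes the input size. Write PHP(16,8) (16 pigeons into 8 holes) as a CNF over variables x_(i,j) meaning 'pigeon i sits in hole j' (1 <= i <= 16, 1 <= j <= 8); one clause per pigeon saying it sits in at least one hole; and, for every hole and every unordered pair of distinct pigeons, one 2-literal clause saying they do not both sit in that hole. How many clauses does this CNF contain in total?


PHP(16,8): 16 pigeons, 8 holes, 16*8 = 128 variables.
- pigeon clauses: one per pigeon -> 16 clauses
- hole clauses: 8 holes * C(16,2) = 8 * 120 -> 960 clauses
Total clauses = 16 + 960 = 976

976


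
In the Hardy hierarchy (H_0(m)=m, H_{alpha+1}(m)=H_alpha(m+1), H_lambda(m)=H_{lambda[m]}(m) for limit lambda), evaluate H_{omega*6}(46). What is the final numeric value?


H_{omega*6}(46):
For the Hardy hierarchy, H_{omega*k}(n) = 2^k * n.
2^6 = 64.
64 * 46 = 2944

2944


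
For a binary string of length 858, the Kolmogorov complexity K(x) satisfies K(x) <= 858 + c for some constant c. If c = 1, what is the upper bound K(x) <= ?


K(x) <= |x| + c = 858 + 1 = 859

859


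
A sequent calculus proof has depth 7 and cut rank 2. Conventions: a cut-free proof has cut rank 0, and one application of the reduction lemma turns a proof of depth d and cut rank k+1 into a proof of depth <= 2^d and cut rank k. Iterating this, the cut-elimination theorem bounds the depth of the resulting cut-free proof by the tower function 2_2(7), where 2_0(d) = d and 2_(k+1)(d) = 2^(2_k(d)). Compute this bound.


Each rank reduction sends depth d to at most 2^d; cut rank r needs r reductions.
2_0(7) = 7
2_1(7) = 2^7 = 128
2_2(7) = 2^128 = 340282366920938463463374607431768211456
Cut-free depth bound = 340282366920938463463374607431768211456

340282366920938463463374607431768211456


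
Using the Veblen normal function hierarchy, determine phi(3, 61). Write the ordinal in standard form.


phi(3, 61):
phi(3, beta) = eta_beta (the beta-th eta number, fixed point of zeta).
phi(3, 61) = eta_61

eta_61


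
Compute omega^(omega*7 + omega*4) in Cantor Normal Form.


omega^(omega*7 + omega*4):
Both terms of the exponent have the same exponent 1, so they merge: omega*7 + omega*4 = omega*(7+4) = omega*11.
omega raised to a CNF ordinal is a single CNF term: Result = omega^(omega*11)

omega^(omega*11)


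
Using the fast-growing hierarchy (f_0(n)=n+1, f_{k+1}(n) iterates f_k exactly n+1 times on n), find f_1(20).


f_1(20) = f_0^21(20)
f_0 adds 1 each time, applied 21 times.
f_1(20) = 20 + 21 = 41

41


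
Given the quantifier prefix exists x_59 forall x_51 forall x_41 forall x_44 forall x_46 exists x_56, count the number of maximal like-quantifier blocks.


Alternations = 2.
Blocks = alternations + 1 = 3

3


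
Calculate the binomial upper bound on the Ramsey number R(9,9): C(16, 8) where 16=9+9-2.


R(9,9) <= C(9+9-2, 9-1) = C(16, 8)
C(16, 8) = 16! / (8! * 8!)
= 12870

12870


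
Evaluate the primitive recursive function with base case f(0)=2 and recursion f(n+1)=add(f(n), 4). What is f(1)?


f(0) = 2
f(1) = add(f(0), 4) = add(2, 4) = 6


6


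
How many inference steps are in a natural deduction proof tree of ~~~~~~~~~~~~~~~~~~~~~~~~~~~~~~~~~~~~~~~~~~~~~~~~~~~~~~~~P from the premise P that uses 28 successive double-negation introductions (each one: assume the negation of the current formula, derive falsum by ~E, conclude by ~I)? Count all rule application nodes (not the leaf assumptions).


Each double-negation introduction (from C infer ~~C) uses 2 inference nodes: one ~E (C and ~C give falsum) and one ~I (discharge ~C).
28 double negations = 28 * 2 = 56 inference nodes.

56


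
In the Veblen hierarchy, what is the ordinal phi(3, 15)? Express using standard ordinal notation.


phi(3, 15):
phi(3, beta) = eta_beta (the beta-th eta number, fixed point of zeta).
phi(3, 15) = eta_15

eta_15


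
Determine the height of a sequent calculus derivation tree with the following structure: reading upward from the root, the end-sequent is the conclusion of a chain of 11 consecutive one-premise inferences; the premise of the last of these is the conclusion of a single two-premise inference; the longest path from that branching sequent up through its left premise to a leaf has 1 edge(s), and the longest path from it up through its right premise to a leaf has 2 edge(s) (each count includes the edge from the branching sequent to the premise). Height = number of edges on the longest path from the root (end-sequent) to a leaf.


Longest path through the left premise: 1 edges (measured from the branching sequent)
Longest path through the right premise: 2 edges
Height of the subtree rooted at the branching sequent: max(1, 2) = 2
The branching sequent sits 11 edges above the root (the chain of one-premise inferences), so height = 2 + 11 = 13

13


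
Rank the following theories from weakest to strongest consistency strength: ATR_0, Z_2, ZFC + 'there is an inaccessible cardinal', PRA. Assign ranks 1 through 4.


Ordering by consistency strength:
1. PRA
2. ATR_0
3. Z_2
4. ZFC + 'there is an inaccessible cardinal'


ATR_0=2, Z_2=3, ZFC + 'there is an inaccessible cardinal'=4, PRA=1


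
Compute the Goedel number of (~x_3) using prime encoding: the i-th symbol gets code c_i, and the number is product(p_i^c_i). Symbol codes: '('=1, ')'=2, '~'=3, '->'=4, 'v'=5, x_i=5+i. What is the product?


Formula: (~x_3)
Symbol codes: [1, 3, 8, 2]
Primes: [2, 3, 5, 7]
p_1^1 = 2^1 = 2
p_2^3 = 3^3 = 27
p_3^8 = 5^8 = 390625
p_4^2 = 7^2 = 49
Product = 1033593750

1033593750


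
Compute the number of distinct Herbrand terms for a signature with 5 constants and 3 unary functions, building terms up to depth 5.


Herbrand terms by depth:
Depth 0: 5 constants
Depth 1: 15 new terms (running total: 20)
Depth 2: 45 new terms (running total: 65)
Depth 3: 135 new terms (running total: 200)
Depth 4: 405 new terms (running total: 605)
Depth 5: 1215 new terms (running total: 1820)
Total distinct ground terms = 1820

1820


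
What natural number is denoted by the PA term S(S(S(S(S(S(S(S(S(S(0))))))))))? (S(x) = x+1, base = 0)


Counting successors applied to 0:
10 applications of S to 0 = 10

10


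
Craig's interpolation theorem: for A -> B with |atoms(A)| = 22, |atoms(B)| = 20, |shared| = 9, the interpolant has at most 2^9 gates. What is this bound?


Shared atoms = 9
Craig interpolant size bound = 2^9
= 512

512


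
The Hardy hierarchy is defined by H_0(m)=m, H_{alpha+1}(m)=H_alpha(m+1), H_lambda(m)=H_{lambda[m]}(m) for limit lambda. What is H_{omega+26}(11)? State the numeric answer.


H_{omega+26}(11):
Unwind the 26 successor steps: H_{omega+26}(11) = H_omega(11+26) = H_omega(37).
H_omega(m) = H_m(m) = m + m = 2m.
Result = 2 * 37 = 74

74


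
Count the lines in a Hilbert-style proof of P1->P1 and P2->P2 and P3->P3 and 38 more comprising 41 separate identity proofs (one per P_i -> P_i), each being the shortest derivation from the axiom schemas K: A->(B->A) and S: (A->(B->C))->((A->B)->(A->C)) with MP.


The shortest proof of A->A from K and S in the Hilbert calculus has exactly 5 lines:
(1) K instance A->((A->A)->A), (2) S instance, (3) MP on 1,2, (4) K instance A->(A->A), (5) MP on 3,4.
For 41 independent identities: 41 * 5 = 205 lines total.

205


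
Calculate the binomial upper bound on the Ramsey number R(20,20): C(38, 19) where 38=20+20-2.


R(20,20) <= C(20+20-2, 20-1) = C(38, 19)
C(38, 19) = 38! / (19! * 19!)
= 35345263800

35345263800


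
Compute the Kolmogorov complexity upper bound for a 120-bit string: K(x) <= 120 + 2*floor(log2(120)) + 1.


floor(log2(120)) = 6
2 * 6 = 12
K(x) <= 120 + 12 + 1 = 133

133


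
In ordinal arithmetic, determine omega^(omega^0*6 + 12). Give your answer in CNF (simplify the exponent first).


omega^(omega^0*6 + 12):
omega^0 = 1, so the exponent is 6 + 12 = 18 (finite ordinal addition).
Result = omega^18, already a single CNF term.

omega^18


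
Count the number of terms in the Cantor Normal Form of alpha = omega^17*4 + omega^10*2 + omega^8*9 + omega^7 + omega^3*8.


CNF: omega^17*4 + omega^10*2 + omega^8*9 + omega^7 + omega^3*8
Count the summands separated by '+':
  term 1: omega^17*4
  term 2: omega^10*2
  term 3: omega^8*9
  term 4: omega^7
  term 5: omega^3*8
Total terms = 5

5


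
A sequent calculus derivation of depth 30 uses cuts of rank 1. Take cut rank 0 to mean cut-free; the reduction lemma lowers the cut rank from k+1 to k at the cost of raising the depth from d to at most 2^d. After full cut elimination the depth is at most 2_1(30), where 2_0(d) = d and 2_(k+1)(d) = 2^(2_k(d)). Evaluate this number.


Each rank reduction sends depth d to at most 2^d; cut rank r needs r reductions.
2_0(30) = 30
2_1(30) = 2^30 = 1073741824
Cut-free depth bound = 1073741824

1073741824


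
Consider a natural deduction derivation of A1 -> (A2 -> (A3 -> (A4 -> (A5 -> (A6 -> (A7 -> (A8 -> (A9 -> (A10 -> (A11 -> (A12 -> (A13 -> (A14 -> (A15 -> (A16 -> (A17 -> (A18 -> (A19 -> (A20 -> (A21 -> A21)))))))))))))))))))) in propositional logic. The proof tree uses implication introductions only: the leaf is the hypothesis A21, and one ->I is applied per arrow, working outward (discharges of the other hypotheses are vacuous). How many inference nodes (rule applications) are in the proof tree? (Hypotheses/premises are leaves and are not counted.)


The formula has 21 arrows (->); its innermost consequent A21 is one of the antecedents,
so the proof starts from the hypothesis leaf A21 (not a rule application) and closes one arrow per ->I.
Building A1 -> (A2 -> (A3 -> (A4 -> (A5 -> (A6 -> (A7 -> (A8 -> (A9 -> (A10 -> (A11 -> (A12 -> (A13 -> (A14 -> (A15 -> (A16 -> (A17 -> (A18 -> (A19 -> (A20 -> (A21 -> A21)))))))))))))))))))) therefore takes 21 nested implication introductions.
Total inference nodes = 21

21


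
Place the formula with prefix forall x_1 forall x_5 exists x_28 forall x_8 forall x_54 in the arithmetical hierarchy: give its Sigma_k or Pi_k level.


Leading quantifier is forall, so the class is Pi.
Number of quantifier blocks = alternations + 1 = 2 + 1 = 3.
Classification: Pi_3

Pi_3


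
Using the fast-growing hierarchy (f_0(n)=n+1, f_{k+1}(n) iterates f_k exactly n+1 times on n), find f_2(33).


f_2(33) = f_1^34(33)
f_1(m) = 2m + 1.
Iterating: f_1^k(n) = 2^k*(n+1) - 1.
f_2(33) = 2^34*(33+1) - 1 = 17179869184*34 - 1 = 584115552255

584115552255


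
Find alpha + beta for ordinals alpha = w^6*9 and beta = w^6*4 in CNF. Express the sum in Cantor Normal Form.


Ordinal addition w^6*9 + w^6*4:
Both terms have the same exponent 6.
w^e*c + w^e*d = w^e*(c+d).
Result = w^6*(9+4) = w^6*13

w^6*13


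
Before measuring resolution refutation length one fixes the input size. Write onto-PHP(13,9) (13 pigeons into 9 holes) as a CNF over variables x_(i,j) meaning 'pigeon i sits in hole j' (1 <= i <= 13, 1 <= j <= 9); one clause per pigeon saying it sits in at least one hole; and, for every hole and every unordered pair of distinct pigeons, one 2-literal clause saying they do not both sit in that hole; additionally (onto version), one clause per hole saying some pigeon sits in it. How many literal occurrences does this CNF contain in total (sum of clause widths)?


onto-PHP(13,9): 13 pigeons, 9 holes, 13*9 = 117 variables.
- pigeon clauses: one per pigeon -> 13 clauses of width 9 -> 117 literals
- hole clauses: 9 holes * C(13,2) = 9 * 78 -> 702 clauses of width 2 -> 1404 literals
- onto clauses: one per hole -> 9 clauses of width 13 -> 117 literals
Total literal occurrences = 117 + 1404 + 117 = 1638

1638


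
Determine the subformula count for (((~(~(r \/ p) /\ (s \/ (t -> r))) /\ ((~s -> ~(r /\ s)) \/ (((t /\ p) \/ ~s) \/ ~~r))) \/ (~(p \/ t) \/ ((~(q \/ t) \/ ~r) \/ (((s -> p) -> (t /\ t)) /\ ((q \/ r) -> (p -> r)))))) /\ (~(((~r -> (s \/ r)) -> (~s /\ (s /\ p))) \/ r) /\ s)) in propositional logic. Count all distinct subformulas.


Formula: (((~(~(r \/ p) /\ (s \/ (t -> r))) /\ ((~s -> ~(r /\ s)) \/ (((t /\ p) \/ ~s) \/ ~~r))) \/ (~(p \/ t) \/ ((~(q \/ t) \/ ~r) \/ (((s -> p) -> (t /\ t)) /\ ((q \/ r) -> (p -> r)))))) /\ (~(((~r -> (s \/ r)) -> (~s /\ (s /\ p))) \/ r) /\ s))
Subformulas found:
  1. r
  2. p
  3. q
  4. s
  5. t
  6. ~s
  7. ~r
  8. ~~r
  9. (t -> r)
  10. (q \/ t)
  11. (s -> p)
  12. (r /\ s)
  13. (p -> r)
  14. (s \/ r)
  15. (s /\ p)
  16. (q \/ r)
  17. (t /\ t)
  18. (r \/ p)
  19. (p \/ t)
  20. (t /\ p)
  21. ~(r /\ s)
  22. ~(q \/ t)
  23. ~(p \/ t)
  24. ~(r \/ p)
  25. (s \/ (t -> r))
  26. (~s /\ (s /\ p))
  27. (~r -> (s \/ r))
  28. ((t /\ p) \/ ~s)
  29. (~s -> ~(r /\ s))
  30. (~(q \/ t) \/ ~r)
  31. ((q \/ r) -> (p -> r))
  32. ((s -> p) -> (t /\ t))
  33. (((t /\ p) \/ ~s) \/ ~~r)
  34. (~(r \/ p) /\ (s \/ (t -> r)))
  35. ~(~(r \/ p) /\ (s \/ (t -> r)))
  36. ((~r -> (s \/ r)) -> (~s /\ (s /\ p)))
  37. (((~r -> (s \/ r)) -> (~s /\ (s /\ p))) \/ r)
  38. ~(((~r -> (s \/ r)) -> (~s /\ (s /\ p))) \/ r)
  39. ((~s -> ~(r /\ s)) \/ (((t /\ p) \/ ~s) \/ ~~r))
  40. (((s -> p) -> (t /\ t)) /\ ((q \/ r) -> (p -> r)))
  41. (~(((~r -> (s \/ r)) -> (~s /\ (s /\ p))) \/ r) /\ s)
  42. ((~(q \/ t) \/ ~r) \/ (((s -> p) -> (t /\ t)) /\ ((q \/ r) -> (p -> r))))
  43. (~(~(r \/ p) /\ (s \/ (t -> r))) /\ ((~s -> ~(r /\ s)) \/ (((t /\ p) \/ ~s) \/ ~~r)))
  44. (~(p \/ t) \/ ((~(q \/ t) \/ ~r) \/ (((s -> p) -> (t /\ t)) /\ ((q \/ r) -> (p -> r)))))
  45. ((~(~(r \/ p) /\ (s \/ (t -> r))) /\ ((~s -> ~(r /\ s)) \/ (((t /\ p) \/ ~s) \/ ~~r))) \/ (~(p \/ t) \/ ((~(q \/ t) \/ ~r) \/ (((s -> p) -> (t /\ t)) /\ ((q \/ r) -> (p -> r))))))
  46. (((~(~(r \/ p) /\ (s \/ (t -> r))) /\ ((~s -> ~(r /\ s)) \/ (((t /\ p) \/ ~s) \/ ~~r))) \/ (~(p \/ t) \/ ((~(q \/ t) \/ ~r) \/ (((s -> p) -> (t /\ t)) /\ ((q \/ r) -> (p -> r)))))) /\ (~(((~r -> (s \/ r)) -> (~s /\ (s /\ p))) \/ r) /\ s))
Total distinct subformulas = 46

46


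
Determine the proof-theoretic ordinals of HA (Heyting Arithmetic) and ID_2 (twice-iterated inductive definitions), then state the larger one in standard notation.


Proof-theoretic ordinal of HA (Heyting Arithmetic): epsilon_0
Proof-theoretic ordinal of ID_2 (twice-iterated inductive definitions): psi_0(epsilon_{Omega_2+1})
Comparing: epsilon_0 < psi_0(epsilon_{Omega_2+1}).
The larger ordinal is psi_0(epsilon_{Omega_2+1}) (from ID_2 (twice-iterated inductive definitions)).

psi_0(epsilon_{Omega_2+1})
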